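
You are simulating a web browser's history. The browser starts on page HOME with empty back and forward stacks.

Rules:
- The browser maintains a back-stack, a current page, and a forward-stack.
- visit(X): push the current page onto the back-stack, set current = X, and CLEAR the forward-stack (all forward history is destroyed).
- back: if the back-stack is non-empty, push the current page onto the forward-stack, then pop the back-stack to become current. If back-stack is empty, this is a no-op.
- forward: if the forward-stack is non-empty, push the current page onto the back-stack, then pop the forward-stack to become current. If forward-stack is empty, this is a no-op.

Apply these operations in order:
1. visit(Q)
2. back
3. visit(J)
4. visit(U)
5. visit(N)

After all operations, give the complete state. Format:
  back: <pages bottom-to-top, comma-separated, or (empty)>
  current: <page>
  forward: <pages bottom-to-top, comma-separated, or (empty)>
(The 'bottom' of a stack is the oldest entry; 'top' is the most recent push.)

Answer: back: HOME,J,U
current: N
forward: (empty)

Derivation:
After 1 (visit(Q)): cur=Q back=1 fwd=0
After 2 (back): cur=HOME back=0 fwd=1
After 3 (visit(J)): cur=J back=1 fwd=0
After 4 (visit(U)): cur=U back=2 fwd=0
After 5 (visit(N)): cur=N back=3 fwd=0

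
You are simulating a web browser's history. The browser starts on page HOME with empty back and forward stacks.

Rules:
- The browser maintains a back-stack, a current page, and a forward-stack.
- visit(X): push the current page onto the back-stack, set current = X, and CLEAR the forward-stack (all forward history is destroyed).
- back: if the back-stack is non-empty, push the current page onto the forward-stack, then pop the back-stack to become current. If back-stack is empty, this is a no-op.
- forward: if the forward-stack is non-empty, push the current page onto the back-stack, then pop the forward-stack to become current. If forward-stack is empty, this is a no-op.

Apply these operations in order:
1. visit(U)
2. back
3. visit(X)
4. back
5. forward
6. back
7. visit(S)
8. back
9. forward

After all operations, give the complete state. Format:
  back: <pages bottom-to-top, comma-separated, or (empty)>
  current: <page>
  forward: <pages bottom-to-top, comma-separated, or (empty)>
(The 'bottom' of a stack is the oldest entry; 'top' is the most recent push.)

Answer: back: HOME
current: S
forward: (empty)

Derivation:
After 1 (visit(U)): cur=U back=1 fwd=0
After 2 (back): cur=HOME back=0 fwd=1
After 3 (visit(X)): cur=X back=1 fwd=0
After 4 (back): cur=HOME back=0 fwd=1
After 5 (forward): cur=X back=1 fwd=0
After 6 (back): cur=HOME back=0 fwd=1
After 7 (visit(S)): cur=S back=1 fwd=0
After 8 (back): cur=HOME back=0 fwd=1
After 9 (forward): cur=S back=1 fwd=0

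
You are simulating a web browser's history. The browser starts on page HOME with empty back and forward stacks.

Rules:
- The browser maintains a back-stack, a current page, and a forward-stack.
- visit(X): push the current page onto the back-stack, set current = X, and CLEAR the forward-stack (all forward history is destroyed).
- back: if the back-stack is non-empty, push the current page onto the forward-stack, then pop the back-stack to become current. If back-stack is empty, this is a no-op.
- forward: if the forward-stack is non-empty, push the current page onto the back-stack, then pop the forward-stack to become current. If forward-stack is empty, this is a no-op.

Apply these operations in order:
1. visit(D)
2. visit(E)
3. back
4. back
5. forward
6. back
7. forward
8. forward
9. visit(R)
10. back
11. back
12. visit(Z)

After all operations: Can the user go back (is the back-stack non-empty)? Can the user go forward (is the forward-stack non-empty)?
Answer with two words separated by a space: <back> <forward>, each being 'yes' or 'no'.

Answer: yes no

Derivation:
After 1 (visit(D)): cur=D back=1 fwd=0
After 2 (visit(E)): cur=E back=2 fwd=0
After 3 (back): cur=D back=1 fwd=1
After 4 (back): cur=HOME back=0 fwd=2
After 5 (forward): cur=D back=1 fwd=1
After 6 (back): cur=HOME back=0 fwd=2
After 7 (forward): cur=D back=1 fwd=1
After 8 (forward): cur=E back=2 fwd=0
After 9 (visit(R)): cur=R back=3 fwd=0
After 10 (back): cur=E back=2 fwd=1
After 11 (back): cur=D back=1 fwd=2
After 12 (visit(Z)): cur=Z back=2 fwd=0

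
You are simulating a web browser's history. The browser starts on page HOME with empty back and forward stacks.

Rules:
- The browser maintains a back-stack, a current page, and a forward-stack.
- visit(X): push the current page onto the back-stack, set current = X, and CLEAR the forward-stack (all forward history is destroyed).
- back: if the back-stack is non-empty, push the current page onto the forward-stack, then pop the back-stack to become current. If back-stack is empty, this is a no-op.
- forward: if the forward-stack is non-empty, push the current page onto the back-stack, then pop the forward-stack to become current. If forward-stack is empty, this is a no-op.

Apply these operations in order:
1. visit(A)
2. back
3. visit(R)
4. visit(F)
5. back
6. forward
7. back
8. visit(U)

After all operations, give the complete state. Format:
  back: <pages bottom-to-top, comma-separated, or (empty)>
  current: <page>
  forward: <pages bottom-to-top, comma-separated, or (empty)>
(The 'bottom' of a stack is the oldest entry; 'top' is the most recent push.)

Answer: back: HOME,R
current: U
forward: (empty)

Derivation:
After 1 (visit(A)): cur=A back=1 fwd=0
After 2 (back): cur=HOME back=0 fwd=1
After 3 (visit(R)): cur=R back=1 fwd=0
After 4 (visit(F)): cur=F back=2 fwd=0
After 5 (back): cur=R back=1 fwd=1
After 6 (forward): cur=F back=2 fwd=0
After 7 (back): cur=R back=1 fwd=1
After 8 (visit(U)): cur=U back=2 fwd=0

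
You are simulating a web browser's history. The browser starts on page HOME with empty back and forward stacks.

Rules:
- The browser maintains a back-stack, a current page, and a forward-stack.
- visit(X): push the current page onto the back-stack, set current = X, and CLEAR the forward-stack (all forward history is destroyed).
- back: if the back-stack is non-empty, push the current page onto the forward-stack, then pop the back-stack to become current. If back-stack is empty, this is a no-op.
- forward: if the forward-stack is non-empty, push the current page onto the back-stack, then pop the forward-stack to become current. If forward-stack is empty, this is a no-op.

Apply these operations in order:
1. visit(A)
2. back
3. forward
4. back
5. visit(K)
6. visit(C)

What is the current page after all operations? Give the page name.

After 1 (visit(A)): cur=A back=1 fwd=0
After 2 (back): cur=HOME back=0 fwd=1
After 3 (forward): cur=A back=1 fwd=0
After 4 (back): cur=HOME back=0 fwd=1
After 5 (visit(K)): cur=K back=1 fwd=0
After 6 (visit(C)): cur=C back=2 fwd=0

Answer: C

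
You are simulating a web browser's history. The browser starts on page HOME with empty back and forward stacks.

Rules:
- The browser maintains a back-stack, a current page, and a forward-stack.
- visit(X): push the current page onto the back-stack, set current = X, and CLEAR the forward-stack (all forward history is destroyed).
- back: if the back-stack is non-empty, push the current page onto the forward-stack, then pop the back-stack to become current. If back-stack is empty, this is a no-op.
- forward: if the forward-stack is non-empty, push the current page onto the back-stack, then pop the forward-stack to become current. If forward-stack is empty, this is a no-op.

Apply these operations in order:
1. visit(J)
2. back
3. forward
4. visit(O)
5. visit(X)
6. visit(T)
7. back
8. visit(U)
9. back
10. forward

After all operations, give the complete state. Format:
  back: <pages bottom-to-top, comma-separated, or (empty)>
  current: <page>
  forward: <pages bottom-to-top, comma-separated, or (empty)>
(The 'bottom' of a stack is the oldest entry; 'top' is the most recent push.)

Answer: back: HOME,J,O,X
current: U
forward: (empty)

Derivation:
After 1 (visit(J)): cur=J back=1 fwd=0
After 2 (back): cur=HOME back=0 fwd=1
After 3 (forward): cur=J back=1 fwd=0
After 4 (visit(O)): cur=O back=2 fwd=0
After 5 (visit(X)): cur=X back=3 fwd=0
After 6 (visit(T)): cur=T back=4 fwd=0
After 7 (back): cur=X back=3 fwd=1
After 8 (visit(U)): cur=U back=4 fwd=0
After 9 (back): cur=X back=3 fwd=1
After 10 (forward): cur=U back=4 fwd=0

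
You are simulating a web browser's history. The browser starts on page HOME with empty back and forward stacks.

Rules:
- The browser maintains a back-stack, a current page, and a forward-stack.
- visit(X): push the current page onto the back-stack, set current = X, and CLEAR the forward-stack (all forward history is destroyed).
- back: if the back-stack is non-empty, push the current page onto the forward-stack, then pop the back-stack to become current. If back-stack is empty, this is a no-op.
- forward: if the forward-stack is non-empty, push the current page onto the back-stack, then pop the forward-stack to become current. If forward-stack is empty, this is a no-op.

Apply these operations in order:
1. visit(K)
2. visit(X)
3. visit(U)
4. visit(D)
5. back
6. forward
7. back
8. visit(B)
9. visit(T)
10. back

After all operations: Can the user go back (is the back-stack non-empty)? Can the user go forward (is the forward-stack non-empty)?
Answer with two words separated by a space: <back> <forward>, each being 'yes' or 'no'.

After 1 (visit(K)): cur=K back=1 fwd=0
After 2 (visit(X)): cur=X back=2 fwd=0
After 3 (visit(U)): cur=U back=3 fwd=0
After 4 (visit(D)): cur=D back=4 fwd=0
After 5 (back): cur=U back=3 fwd=1
After 6 (forward): cur=D back=4 fwd=0
After 7 (back): cur=U back=3 fwd=1
After 8 (visit(B)): cur=B back=4 fwd=0
After 9 (visit(T)): cur=T back=5 fwd=0
After 10 (back): cur=B back=4 fwd=1

Answer: yes yes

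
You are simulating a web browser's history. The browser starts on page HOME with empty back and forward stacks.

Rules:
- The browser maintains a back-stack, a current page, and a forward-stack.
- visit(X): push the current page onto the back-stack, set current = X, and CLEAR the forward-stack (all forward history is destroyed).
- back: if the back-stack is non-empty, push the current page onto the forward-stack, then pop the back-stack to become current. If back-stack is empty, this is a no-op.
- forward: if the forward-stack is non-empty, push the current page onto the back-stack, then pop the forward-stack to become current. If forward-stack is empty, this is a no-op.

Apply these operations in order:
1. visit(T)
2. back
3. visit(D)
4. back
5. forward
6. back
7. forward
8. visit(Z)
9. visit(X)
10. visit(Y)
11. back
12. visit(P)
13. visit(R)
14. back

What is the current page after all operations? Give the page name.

After 1 (visit(T)): cur=T back=1 fwd=0
After 2 (back): cur=HOME back=0 fwd=1
After 3 (visit(D)): cur=D back=1 fwd=0
After 4 (back): cur=HOME back=0 fwd=1
After 5 (forward): cur=D back=1 fwd=0
After 6 (back): cur=HOME back=0 fwd=1
After 7 (forward): cur=D back=1 fwd=0
After 8 (visit(Z)): cur=Z back=2 fwd=0
After 9 (visit(X)): cur=X back=3 fwd=0
After 10 (visit(Y)): cur=Y back=4 fwd=0
After 11 (back): cur=X back=3 fwd=1
After 12 (visit(P)): cur=P back=4 fwd=0
After 13 (visit(R)): cur=R back=5 fwd=0
After 14 (back): cur=P back=4 fwd=1

Answer: P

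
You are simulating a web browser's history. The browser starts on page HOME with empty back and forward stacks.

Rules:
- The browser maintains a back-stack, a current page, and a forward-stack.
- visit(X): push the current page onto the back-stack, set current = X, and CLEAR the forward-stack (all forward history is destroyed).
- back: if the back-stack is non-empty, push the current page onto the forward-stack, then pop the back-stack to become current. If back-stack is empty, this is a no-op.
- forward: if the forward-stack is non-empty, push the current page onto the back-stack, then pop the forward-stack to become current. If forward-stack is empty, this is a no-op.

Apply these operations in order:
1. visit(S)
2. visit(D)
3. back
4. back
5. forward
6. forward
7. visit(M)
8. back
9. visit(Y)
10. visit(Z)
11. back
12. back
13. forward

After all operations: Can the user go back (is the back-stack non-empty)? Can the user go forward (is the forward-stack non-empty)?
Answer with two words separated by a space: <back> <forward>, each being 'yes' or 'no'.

After 1 (visit(S)): cur=S back=1 fwd=0
After 2 (visit(D)): cur=D back=2 fwd=0
After 3 (back): cur=S back=1 fwd=1
After 4 (back): cur=HOME back=0 fwd=2
After 5 (forward): cur=S back=1 fwd=1
After 6 (forward): cur=D back=2 fwd=0
After 7 (visit(M)): cur=M back=3 fwd=0
After 8 (back): cur=D back=2 fwd=1
After 9 (visit(Y)): cur=Y back=3 fwd=0
After 10 (visit(Z)): cur=Z back=4 fwd=0
After 11 (back): cur=Y back=3 fwd=1
After 12 (back): cur=D back=2 fwd=2
After 13 (forward): cur=Y back=3 fwd=1

Answer: yes yes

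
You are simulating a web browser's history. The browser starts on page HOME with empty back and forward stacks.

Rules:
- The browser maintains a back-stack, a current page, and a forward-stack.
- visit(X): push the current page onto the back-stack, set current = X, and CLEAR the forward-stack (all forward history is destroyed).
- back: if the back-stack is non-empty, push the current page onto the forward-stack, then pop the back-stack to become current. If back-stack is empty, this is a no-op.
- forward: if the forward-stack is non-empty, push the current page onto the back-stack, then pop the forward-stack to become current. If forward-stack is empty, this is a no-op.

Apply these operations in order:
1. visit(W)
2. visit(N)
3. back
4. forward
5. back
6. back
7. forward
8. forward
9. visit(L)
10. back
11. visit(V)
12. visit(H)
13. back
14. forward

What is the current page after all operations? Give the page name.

Answer: H

Derivation:
After 1 (visit(W)): cur=W back=1 fwd=0
After 2 (visit(N)): cur=N back=2 fwd=0
After 3 (back): cur=W back=1 fwd=1
After 4 (forward): cur=N back=2 fwd=0
After 5 (back): cur=W back=1 fwd=1
After 6 (back): cur=HOME back=0 fwd=2
After 7 (forward): cur=W back=1 fwd=1
After 8 (forward): cur=N back=2 fwd=0
After 9 (visit(L)): cur=L back=3 fwd=0
After 10 (back): cur=N back=2 fwd=1
After 11 (visit(V)): cur=V back=3 fwd=0
After 12 (visit(H)): cur=H back=4 fwd=0
After 13 (back): cur=V back=3 fwd=1
After 14 (forward): cur=H back=4 fwd=0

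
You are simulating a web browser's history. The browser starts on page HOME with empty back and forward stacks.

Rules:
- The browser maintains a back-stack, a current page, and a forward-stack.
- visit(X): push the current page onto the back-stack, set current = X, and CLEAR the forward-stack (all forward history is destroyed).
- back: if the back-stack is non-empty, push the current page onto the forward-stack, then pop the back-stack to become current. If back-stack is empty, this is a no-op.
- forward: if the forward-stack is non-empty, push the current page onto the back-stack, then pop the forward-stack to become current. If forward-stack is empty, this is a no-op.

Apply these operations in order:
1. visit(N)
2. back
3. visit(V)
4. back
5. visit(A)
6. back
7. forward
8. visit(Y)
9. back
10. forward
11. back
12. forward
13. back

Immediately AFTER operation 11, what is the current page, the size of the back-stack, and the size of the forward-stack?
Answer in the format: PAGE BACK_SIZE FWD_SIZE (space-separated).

After 1 (visit(N)): cur=N back=1 fwd=0
After 2 (back): cur=HOME back=0 fwd=1
After 3 (visit(V)): cur=V back=1 fwd=0
After 4 (back): cur=HOME back=0 fwd=1
After 5 (visit(A)): cur=A back=1 fwd=0
After 6 (back): cur=HOME back=0 fwd=1
After 7 (forward): cur=A back=1 fwd=0
After 8 (visit(Y)): cur=Y back=2 fwd=0
After 9 (back): cur=A back=1 fwd=1
After 10 (forward): cur=Y back=2 fwd=0
After 11 (back): cur=A back=1 fwd=1

A 1 1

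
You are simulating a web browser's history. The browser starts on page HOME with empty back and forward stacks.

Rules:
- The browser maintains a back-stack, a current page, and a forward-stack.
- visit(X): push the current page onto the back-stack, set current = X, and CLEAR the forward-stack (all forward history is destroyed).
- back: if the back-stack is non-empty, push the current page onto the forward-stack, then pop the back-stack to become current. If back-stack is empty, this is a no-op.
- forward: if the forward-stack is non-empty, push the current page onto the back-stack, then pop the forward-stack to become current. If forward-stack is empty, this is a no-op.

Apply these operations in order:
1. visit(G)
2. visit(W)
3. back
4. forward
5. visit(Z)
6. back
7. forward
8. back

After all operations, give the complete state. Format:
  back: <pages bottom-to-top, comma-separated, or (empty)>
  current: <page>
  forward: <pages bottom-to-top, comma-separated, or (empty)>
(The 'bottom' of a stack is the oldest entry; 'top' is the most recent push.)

After 1 (visit(G)): cur=G back=1 fwd=0
After 2 (visit(W)): cur=W back=2 fwd=0
After 3 (back): cur=G back=1 fwd=1
After 4 (forward): cur=W back=2 fwd=0
After 5 (visit(Z)): cur=Z back=3 fwd=0
After 6 (back): cur=W back=2 fwd=1
After 7 (forward): cur=Z back=3 fwd=0
After 8 (back): cur=W back=2 fwd=1

Answer: back: HOME,G
current: W
forward: Z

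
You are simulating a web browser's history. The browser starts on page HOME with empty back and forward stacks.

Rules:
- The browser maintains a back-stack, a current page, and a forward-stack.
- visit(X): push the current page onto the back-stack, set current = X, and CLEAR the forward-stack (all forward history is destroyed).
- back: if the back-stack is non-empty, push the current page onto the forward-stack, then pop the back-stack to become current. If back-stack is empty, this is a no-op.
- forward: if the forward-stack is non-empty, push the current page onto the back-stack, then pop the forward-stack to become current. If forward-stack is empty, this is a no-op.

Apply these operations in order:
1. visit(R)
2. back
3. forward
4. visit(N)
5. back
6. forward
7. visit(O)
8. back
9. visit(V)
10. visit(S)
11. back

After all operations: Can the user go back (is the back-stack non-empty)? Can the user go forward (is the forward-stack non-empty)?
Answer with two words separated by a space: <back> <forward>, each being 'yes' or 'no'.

Answer: yes yes

Derivation:
After 1 (visit(R)): cur=R back=1 fwd=0
After 2 (back): cur=HOME back=0 fwd=1
After 3 (forward): cur=R back=1 fwd=0
After 4 (visit(N)): cur=N back=2 fwd=0
After 5 (back): cur=R back=1 fwd=1
After 6 (forward): cur=N back=2 fwd=0
After 7 (visit(O)): cur=O back=3 fwd=0
After 8 (back): cur=N back=2 fwd=1
After 9 (visit(V)): cur=V back=3 fwd=0
After 10 (visit(S)): cur=S back=4 fwd=0
After 11 (back): cur=V back=3 fwd=1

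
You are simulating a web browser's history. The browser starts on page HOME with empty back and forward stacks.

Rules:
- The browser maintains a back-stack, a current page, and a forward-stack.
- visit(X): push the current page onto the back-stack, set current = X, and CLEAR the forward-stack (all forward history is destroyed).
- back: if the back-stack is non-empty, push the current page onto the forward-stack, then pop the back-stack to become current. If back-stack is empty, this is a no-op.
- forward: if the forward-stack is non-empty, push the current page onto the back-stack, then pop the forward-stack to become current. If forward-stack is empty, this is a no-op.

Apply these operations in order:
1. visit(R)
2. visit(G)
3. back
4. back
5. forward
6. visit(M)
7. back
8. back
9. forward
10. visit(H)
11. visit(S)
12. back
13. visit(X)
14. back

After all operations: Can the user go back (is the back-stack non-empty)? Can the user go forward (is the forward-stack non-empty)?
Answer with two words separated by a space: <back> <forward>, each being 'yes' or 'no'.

Answer: yes yes

Derivation:
After 1 (visit(R)): cur=R back=1 fwd=0
After 2 (visit(G)): cur=G back=2 fwd=0
After 3 (back): cur=R back=1 fwd=1
After 4 (back): cur=HOME back=0 fwd=2
After 5 (forward): cur=R back=1 fwd=1
After 6 (visit(M)): cur=M back=2 fwd=0
After 7 (back): cur=R back=1 fwd=1
After 8 (back): cur=HOME back=0 fwd=2
After 9 (forward): cur=R back=1 fwd=1
After 10 (visit(H)): cur=H back=2 fwd=0
After 11 (visit(S)): cur=S back=3 fwd=0
After 12 (back): cur=H back=2 fwd=1
After 13 (visit(X)): cur=X back=3 fwd=0
After 14 (back): cur=H back=2 fwd=1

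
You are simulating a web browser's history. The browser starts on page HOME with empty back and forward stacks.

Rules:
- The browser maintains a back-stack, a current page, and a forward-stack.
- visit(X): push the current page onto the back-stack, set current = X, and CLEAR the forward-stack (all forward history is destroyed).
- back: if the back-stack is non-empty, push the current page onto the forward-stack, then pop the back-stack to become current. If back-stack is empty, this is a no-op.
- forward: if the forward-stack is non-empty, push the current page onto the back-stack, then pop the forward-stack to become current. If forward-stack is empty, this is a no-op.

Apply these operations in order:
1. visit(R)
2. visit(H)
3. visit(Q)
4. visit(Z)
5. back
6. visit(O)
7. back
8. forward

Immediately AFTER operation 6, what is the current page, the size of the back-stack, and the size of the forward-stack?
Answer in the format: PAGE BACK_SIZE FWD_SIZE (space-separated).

After 1 (visit(R)): cur=R back=1 fwd=0
After 2 (visit(H)): cur=H back=2 fwd=0
After 3 (visit(Q)): cur=Q back=3 fwd=0
After 4 (visit(Z)): cur=Z back=4 fwd=0
After 5 (back): cur=Q back=3 fwd=1
After 6 (visit(O)): cur=O back=4 fwd=0

O 4 0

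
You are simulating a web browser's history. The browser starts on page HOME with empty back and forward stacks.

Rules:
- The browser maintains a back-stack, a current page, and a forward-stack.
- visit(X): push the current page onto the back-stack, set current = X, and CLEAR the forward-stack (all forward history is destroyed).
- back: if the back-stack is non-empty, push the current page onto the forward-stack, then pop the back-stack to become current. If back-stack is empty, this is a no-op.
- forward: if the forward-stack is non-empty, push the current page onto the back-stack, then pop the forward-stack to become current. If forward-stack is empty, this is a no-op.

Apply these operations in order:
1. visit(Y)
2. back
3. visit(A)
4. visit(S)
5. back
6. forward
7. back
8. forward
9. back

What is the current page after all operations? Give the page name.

After 1 (visit(Y)): cur=Y back=1 fwd=0
After 2 (back): cur=HOME back=0 fwd=1
After 3 (visit(A)): cur=A back=1 fwd=0
After 4 (visit(S)): cur=S back=2 fwd=0
After 5 (back): cur=A back=1 fwd=1
After 6 (forward): cur=S back=2 fwd=0
After 7 (back): cur=A back=1 fwd=1
After 8 (forward): cur=S back=2 fwd=0
After 9 (back): cur=A back=1 fwd=1

Answer: A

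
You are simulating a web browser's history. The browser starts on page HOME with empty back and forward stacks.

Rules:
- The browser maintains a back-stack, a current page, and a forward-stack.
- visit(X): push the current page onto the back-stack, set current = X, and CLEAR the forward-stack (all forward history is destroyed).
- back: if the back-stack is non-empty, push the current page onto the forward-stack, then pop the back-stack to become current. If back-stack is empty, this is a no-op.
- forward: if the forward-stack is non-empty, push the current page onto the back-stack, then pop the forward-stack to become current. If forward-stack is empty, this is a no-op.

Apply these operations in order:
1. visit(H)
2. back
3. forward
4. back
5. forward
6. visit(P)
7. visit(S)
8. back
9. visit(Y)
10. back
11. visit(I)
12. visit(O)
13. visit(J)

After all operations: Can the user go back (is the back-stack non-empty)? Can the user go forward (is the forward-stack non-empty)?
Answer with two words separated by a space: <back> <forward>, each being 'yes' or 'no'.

After 1 (visit(H)): cur=H back=1 fwd=0
After 2 (back): cur=HOME back=0 fwd=1
After 3 (forward): cur=H back=1 fwd=0
After 4 (back): cur=HOME back=0 fwd=1
After 5 (forward): cur=H back=1 fwd=0
After 6 (visit(P)): cur=P back=2 fwd=0
After 7 (visit(S)): cur=S back=3 fwd=0
After 8 (back): cur=P back=2 fwd=1
After 9 (visit(Y)): cur=Y back=3 fwd=0
After 10 (back): cur=P back=2 fwd=1
After 11 (visit(I)): cur=I back=3 fwd=0
After 12 (visit(O)): cur=O back=4 fwd=0
After 13 (visit(J)): cur=J back=5 fwd=0

Answer: yes no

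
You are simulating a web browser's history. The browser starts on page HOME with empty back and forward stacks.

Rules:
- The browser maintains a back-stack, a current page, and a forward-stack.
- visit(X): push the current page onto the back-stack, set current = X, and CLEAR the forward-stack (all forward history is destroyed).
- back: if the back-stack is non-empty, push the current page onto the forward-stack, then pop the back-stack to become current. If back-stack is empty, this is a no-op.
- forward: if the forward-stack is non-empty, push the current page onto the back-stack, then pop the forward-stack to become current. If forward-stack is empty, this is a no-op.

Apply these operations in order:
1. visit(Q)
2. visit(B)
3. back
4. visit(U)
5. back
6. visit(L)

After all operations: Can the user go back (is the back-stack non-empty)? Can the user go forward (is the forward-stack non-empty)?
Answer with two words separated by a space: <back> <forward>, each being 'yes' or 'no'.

After 1 (visit(Q)): cur=Q back=1 fwd=0
After 2 (visit(B)): cur=B back=2 fwd=0
After 3 (back): cur=Q back=1 fwd=1
After 4 (visit(U)): cur=U back=2 fwd=0
After 5 (back): cur=Q back=1 fwd=1
After 6 (visit(L)): cur=L back=2 fwd=0

Answer: yes no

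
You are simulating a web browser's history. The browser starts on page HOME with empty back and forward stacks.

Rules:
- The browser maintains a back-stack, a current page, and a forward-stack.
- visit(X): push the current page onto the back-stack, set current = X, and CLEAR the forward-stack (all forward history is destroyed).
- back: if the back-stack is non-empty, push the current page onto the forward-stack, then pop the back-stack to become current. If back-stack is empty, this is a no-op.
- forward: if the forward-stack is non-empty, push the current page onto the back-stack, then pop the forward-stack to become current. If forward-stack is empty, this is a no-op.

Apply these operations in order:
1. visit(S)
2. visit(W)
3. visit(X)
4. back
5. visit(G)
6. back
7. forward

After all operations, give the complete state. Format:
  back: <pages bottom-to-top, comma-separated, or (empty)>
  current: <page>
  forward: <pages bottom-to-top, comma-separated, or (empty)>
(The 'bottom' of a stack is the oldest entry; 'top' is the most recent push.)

After 1 (visit(S)): cur=S back=1 fwd=0
After 2 (visit(W)): cur=W back=2 fwd=0
After 3 (visit(X)): cur=X back=3 fwd=0
After 4 (back): cur=W back=2 fwd=1
After 5 (visit(G)): cur=G back=3 fwd=0
After 6 (back): cur=W back=2 fwd=1
After 7 (forward): cur=G back=3 fwd=0

Answer: back: HOME,S,W
current: G
forward: (empty)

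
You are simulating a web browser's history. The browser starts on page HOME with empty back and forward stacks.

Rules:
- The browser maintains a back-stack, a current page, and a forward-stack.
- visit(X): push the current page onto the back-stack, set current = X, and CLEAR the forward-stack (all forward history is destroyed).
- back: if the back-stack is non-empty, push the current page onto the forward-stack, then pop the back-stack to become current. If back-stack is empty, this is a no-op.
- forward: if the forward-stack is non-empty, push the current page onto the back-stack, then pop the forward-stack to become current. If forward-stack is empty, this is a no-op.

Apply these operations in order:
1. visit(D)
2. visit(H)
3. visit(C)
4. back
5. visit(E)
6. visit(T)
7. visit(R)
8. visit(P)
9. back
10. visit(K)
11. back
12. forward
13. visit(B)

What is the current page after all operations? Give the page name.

Answer: B

Derivation:
After 1 (visit(D)): cur=D back=1 fwd=0
After 2 (visit(H)): cur=H back=2 fwd=0
After 3 (visit(C)): cur=C back=3 fwd=0
After 4 (back): cur=H back=2 fwd=1
After 5 (visit(E)): cur=E back=3 fwd=0
After 6 (visit(T)): cur=T back=4 fwd=0
After 7 (visit(R)): cur=R back=5 fwd=0
After 8 (visit(P)): cur=P back=6 fwd=0
After 9 (back): cur=R back=5 fwd=1
After 10 (visit(K)): cur=K back=6 fwd=0
After 11 (back): cur=R back=5 fwd=1
After 12 (forward): cur=K back=6 fwd=0
After 13 (visit(B)): cur=B back=7 fwd=0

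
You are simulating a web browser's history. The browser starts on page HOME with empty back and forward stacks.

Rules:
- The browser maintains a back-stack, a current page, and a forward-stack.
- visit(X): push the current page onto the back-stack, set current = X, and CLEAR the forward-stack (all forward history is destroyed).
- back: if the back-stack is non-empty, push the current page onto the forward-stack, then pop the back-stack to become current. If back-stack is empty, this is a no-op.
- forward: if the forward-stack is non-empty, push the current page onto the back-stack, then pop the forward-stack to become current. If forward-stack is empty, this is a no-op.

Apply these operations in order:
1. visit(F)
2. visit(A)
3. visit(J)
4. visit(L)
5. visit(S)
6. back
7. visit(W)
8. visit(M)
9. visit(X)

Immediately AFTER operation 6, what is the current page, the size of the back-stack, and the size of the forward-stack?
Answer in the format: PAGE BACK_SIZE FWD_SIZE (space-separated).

After 1 (visit(F)): cur=F back=1 fwd=0
After 2 (visit(A)): cur=A back=2 fwd=0
After 3 (visit(J)): cur=J back=3 fwd=0
After 4 (visit(L)): cur=L back=4 fwd=0
After 5 (visit(S)): cur=S back=5 fwd=0
After 6 (back): cur=L back=4 fwd=1

L 4 1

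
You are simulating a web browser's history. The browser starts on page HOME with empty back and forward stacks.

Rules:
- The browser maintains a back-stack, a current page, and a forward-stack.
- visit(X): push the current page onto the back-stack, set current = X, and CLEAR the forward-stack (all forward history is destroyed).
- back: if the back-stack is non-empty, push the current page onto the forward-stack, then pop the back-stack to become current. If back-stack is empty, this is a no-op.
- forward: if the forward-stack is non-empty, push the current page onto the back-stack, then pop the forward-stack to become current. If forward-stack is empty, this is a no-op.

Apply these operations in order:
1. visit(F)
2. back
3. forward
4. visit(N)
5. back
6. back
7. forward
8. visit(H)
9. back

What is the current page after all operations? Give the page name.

After 1 (visit(F)): cur=F back=1 fwd=0
After 2 (back): cur=HOME back=0 fwd=1
After 3 (forward): cur=F back=1 fwd=0
After 4 (visit(N)): cur=N back=2 fwd=0
After 5 (back): cur=F back=1 fwd=1
After 6 (back): cur=HOME back=0 fwd=2
After 7 (forward): cur=F back=1 fwd=1
After 8 (visit(H)): cur=H back=2 fwd=0
After 9 (back): cur=F back=1 fwd=1

Answer: F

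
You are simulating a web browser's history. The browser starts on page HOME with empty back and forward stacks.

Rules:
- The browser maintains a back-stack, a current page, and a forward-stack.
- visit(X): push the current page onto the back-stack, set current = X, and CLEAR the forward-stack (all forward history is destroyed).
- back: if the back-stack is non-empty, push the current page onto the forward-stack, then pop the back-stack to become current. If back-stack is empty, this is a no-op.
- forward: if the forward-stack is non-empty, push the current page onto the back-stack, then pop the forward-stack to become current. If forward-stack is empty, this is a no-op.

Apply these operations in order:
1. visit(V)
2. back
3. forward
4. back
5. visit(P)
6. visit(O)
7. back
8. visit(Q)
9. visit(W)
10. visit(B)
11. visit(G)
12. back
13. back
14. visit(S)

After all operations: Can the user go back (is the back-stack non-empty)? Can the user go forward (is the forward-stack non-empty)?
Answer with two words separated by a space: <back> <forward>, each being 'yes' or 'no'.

After 1 (visit(V)): cur=V back=1 fwd=0
After 2 (back): cur=HOME back=0 fwd=1
After 3 (forward): cur=V back=1 fwd=0
After 4 (back): cur=HOME back=0 fwd=1
After 5 (visit(P)): cur=P back=1 fwd=0
After 6 (visit(O)): cur=O back=2 fwd=0
After 7 (back): cur=P back=1 fwd=1
After 8 (visit(Q)): cur=Q back=2 fwd=0
After 9 (visit(W)): cur=W back=3 fwd=0
After 10 (visit(B)): cur=B back=4 fwd=0
After 11 (visit(G)): cur=G back=5 fwd=0
After 12 (back): cur=B back=4 fwd=1
After 13 (back): cur=W back=3 fwd=2
After 14 (visit(S)): cur=S back=4 fwd=0

Answer: yes no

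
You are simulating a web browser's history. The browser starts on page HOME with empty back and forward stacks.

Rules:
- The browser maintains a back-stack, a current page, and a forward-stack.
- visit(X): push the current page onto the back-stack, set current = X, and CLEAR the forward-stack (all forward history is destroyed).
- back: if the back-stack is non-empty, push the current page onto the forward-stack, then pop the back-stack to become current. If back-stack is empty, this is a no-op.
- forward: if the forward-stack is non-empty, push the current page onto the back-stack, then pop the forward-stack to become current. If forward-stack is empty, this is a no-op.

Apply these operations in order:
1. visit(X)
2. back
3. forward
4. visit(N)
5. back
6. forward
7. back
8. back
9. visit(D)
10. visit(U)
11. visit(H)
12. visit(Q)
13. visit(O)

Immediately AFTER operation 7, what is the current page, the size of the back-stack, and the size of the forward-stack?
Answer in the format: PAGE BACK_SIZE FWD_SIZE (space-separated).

After 1 (visit(X)): cur=X back=1 fwd=0
After 2 (back): cur=HOME back=0 fwd=1
After 3 (forward): cur=X back=1 fwd=0
After 4 (visit(N)): cur=N back=2 fwd=0
After 5 (back): cur=X back=1 fwd=1
After 6 (forward): cur=N back=2 fwd=0
After 7 (back): cur=X back=1 fwd=1

X 1 1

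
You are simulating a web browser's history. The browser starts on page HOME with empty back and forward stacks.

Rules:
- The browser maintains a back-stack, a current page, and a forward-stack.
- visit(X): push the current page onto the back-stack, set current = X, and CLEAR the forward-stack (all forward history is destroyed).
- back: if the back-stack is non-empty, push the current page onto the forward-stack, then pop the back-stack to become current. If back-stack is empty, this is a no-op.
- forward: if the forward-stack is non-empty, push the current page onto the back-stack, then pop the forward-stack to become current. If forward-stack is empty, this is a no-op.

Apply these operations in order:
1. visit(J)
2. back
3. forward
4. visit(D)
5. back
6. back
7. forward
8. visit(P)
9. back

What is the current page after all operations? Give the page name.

Answer: J

Derivation:
After 1 (visit(J)): cur=J back=1 fwd=0
After 2 (back): cur=HOME back=0 fwd=1
After 3 (forward): cur=J back=1 fwd=0
After 4 (visit(D)): cur=D back=2 fwd=0
After 5 (back): cur=J back=1 fwd=1
After 6 (back): cur=HOME back=0 fwd=2
After 7 (forward): cur=J back=1 fwd=1
After 8 (visit(P)): cur=P back=2 fwd=0
After 9 (back): cur=J back=1 fwd=1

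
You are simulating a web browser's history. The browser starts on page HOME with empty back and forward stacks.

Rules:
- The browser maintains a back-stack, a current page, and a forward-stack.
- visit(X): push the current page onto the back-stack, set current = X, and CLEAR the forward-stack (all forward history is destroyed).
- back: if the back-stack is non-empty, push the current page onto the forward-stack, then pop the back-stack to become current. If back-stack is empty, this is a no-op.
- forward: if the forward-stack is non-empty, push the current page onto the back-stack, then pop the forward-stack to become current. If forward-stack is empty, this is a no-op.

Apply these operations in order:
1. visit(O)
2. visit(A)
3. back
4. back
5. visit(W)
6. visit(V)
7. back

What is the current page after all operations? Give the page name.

Answer: W

Derivation:
After 1 (visit(O)): cur=O back=1 fwd=0
After 2 (visit(A)): cur=A back=2 fwd=0
After 3 (back): cur=O back=1 fwd=1
After 4 (back): cur=HOME back=0 fwd=2
After 5 (visit(W)): cur=W back=1 fwd=0
After 6 (visit(V)): cur=V back=2 fwd=0
After 7 (back): cur=W back=1 fwd=1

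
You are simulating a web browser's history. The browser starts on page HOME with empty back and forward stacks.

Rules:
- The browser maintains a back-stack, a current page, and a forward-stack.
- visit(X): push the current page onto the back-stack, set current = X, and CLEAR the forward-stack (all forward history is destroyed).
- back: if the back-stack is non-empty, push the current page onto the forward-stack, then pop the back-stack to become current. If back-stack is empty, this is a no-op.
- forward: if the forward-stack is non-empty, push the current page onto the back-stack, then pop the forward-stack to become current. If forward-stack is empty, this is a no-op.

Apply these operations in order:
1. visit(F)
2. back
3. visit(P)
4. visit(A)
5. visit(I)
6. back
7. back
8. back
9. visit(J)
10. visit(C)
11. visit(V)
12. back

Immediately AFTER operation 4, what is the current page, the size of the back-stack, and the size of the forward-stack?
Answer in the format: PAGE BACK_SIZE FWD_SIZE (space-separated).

After 1 (visit(F)): cur=F back=1 fwd=0
After 2 (back): cur=HOME back=0 fwd=1
After 3 (visit(P)): cur=P back=1 fwd=0
After 4 (visit(A)): cur=A back=2 fwd=0

A 2 0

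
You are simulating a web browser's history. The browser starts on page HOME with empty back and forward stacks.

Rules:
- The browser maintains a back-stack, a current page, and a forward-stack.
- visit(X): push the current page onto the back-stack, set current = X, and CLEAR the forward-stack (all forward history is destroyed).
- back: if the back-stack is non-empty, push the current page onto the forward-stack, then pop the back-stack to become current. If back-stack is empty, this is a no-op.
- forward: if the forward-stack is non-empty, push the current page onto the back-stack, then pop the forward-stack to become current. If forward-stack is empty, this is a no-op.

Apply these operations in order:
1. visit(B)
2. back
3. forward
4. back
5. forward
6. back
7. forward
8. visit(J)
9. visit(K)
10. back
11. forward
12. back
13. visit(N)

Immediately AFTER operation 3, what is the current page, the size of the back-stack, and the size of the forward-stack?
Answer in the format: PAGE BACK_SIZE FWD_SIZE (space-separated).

After 1 (visit(B)): cur=B back=1 fwd=0
After 2 (back): cur=HOME back=0 fwd=1
After 3 (forward): cur=B back=1 fwd=0

B 1 0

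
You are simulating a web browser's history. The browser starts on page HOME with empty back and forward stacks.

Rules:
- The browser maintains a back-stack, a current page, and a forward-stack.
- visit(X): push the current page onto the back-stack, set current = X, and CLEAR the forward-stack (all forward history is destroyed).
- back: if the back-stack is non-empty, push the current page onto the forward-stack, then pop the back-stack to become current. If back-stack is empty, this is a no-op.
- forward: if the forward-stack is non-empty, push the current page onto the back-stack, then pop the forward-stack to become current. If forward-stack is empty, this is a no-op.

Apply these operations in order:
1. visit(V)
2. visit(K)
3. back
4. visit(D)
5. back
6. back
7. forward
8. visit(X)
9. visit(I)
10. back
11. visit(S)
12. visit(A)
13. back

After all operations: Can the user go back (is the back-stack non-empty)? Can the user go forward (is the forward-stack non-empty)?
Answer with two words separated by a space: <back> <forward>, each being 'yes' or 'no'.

After 1 (visit(V)): cur=V back=1 fwd=0
After 2 (visit(K)): cur=K back=2 fwd=0
After 3 (back): cur=V back=1 fwd=1
After 4 (visit(D)): cur=D back=2 fwd=0
After 5 (back): cur=V back=1 fwd=1
After 6 (back): cur=HOME back=0 fwd=2
After 7 (forward): cur=V back=1 fwd=1
After 8 (visit(X)): cur=X back=2 fwd=0
After 9 (visit(I)): cur=I back=3 fwd=0
After 10 (back): cur=X back=2 fwd=1
After 11 (visit(S)): cur=S back=3 fwd=0
After 12 (visit(A)): cur=A back=4 fwd=0
After 13 (back): cur=S back=3 fwd=1

Answer: yes yes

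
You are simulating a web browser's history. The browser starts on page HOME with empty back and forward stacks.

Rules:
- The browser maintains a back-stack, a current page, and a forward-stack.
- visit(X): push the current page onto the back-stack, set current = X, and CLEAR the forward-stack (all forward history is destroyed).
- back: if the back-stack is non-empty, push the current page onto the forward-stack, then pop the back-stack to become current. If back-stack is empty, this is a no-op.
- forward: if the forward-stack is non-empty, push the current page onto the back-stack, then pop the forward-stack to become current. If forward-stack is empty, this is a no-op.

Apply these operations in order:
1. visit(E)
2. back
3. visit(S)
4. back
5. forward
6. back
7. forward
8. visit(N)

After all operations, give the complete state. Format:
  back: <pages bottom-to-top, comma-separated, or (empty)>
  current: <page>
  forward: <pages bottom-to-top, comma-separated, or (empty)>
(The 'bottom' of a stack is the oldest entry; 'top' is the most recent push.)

After 1 (visit(E)): cur=E back=1 fwd=0
After 2 (back): cur=HOME back=0 fwd=1
After 3 (visit(S)): cur=S back=1 fwd=0
After 4 (back): cur=HOME back=0 fwd=1
After 5 (forward): cur=S back=1 fwd=0
After 6 (back): cur=HOME back=0 fwd=1
After 7 (forward): cur=S back=1 fwd=0
After 8 (visit(N)): cur=N back=2 fwd=0

Answer: back: HOME,S
current: N
forward: (empty)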